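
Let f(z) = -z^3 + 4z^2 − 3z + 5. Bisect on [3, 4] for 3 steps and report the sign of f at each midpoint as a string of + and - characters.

+--

midpoint 3.5: f = 0.625 > 0 → [3.5, 4]
midpoint 3.75: f = -2.734375 < 0 → [3.5, 3.75]
midpoint 3.625: f = -0.947266 < 0 → [3.5, 3.625]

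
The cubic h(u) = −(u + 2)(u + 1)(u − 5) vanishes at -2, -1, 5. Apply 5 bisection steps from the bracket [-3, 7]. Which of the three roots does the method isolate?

5

m = 2, h(m) = 36 (+); new bracket [2, 7]
m = 4.5, h(m) = 17.875 (+); new bracket [4.5, 7]
m = 5.75, h(m) = -39.234375 (−); new bracket [4.5, 5.75]
m = 5.125, h(m) = -5.4551 (−); new bracket [4.5, 5.125]
m = 4.8125, h(m) = 7.4246 (+); new bracket [4.8125, 5.125]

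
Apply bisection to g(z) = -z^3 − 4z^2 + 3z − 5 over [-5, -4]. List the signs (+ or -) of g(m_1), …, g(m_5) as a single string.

--+-+

z = -4.5 gives g = -8.375, negative; keep [-5, -4.5]
z = -4.75 gives g = -2.328125, negative; keep [-5, -4.75]
z = -4.875 gives g = 1.169922, positive; keep [-4.875, -4.75]
z = -4.8125 gives g = -0.6199, negative; keep [-4.875, -4.8125]
z = -4.84375 gives g = 0.2647, positive; keep [-4.84375, -4.8125]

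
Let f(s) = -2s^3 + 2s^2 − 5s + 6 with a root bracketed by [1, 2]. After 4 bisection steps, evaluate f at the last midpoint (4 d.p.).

s = 1.5 gives f = -3.75, negative; keep [1, 1.5]
s = 1.25 gives f = -1.03125, negative; keep [1, 1.25]
s = 1.125 gives f = 0.058594, positive; keep [1.125, 1.25]
s = 1.1875 gives f = -0.4663, negative; keep [1.125, 1.1875]

-0.4663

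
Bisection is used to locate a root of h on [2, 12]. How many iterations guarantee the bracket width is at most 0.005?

Width after n steps is 10/2^n. Need 2^n ≥ 10/0.005 = 2000.
2^10 = 1024 < 2000 ≤ 2^11 = 2048, so n = 11.

11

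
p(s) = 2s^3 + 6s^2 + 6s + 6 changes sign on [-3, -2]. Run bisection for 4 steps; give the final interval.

[-2.3125, -2.25]

p(-2.5) = -2.75 < 0, so the root lies in [-2.5, -2]
p(-2.25) = 0.09375 > 0, so the root lies in [-2.5, -2.25]
p(-2.375) = -1.199219 < 0, so the root lies in [-2.375, -2.25]
p(-2.3125) = -0.522 < 0, so the root lies in [-2.3125, -2.25]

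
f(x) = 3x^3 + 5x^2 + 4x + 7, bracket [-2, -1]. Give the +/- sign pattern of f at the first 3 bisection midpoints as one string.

midpoint -1.5: f = 2.125 > 0 → [-2, -1.5]
midpoint -1.75: f = -0.765625 < 0 → [-1.75, -1.5]
midpoint -1.625: f = 0.830078 > 0 → [-1.75, -1.625]

+-+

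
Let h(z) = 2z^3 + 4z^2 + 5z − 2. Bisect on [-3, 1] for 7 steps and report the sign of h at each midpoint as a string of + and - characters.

--+-++-

z = -1 gives h = -5, negative; keep [-1, 1]
z = 0 gives h = -2, negative; keep [0, 1]
z = 0.5 gives h = 1.75, positive; keep [0, 0.5]
z = 0.25 gives h = -0.4688, negative; keep [0.25, 0.5]
z = 0.375 gives h = 0.543, positive; keep [0.25, 0.375]
z = 0.3125 gives h = 0.0142, positive; keep [0.25, 0.3125]
z = 0.28125 gives h = -0.2328, negative; keep [0.28125, 0.3125]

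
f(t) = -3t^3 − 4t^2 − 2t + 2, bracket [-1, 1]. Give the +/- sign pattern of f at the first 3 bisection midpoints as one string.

+-+

midpoint 0: f = 2 > 0 → [0, 1]
midpoint 0.5: f = -0.375 < 0 → [0, 0.5]
midpoint 0.25: f = 1.203125 > 0 → [0.25, 0.5]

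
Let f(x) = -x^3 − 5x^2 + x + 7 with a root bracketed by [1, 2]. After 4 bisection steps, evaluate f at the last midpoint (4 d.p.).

-0.5378

m = 1.5, f(m) = -6.125 (−); new bracket [1, 1.5]
m = 1.25, f(m) = -1.515625 (−); new bracket [1, 1.25]
m = 1.125, f(m) = 0.373047 (+); new bracket [1.125, 1.25]
m = 1.1875, f(m) = -0.5378 (−); new bracket [1.125, 1.1875]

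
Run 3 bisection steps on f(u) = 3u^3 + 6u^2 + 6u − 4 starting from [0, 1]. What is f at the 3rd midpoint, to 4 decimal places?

midpoint 0.5: f = 0.875 > 0 → [0, 0.5]
midpoint 0.25: f = -2.078125 < 0 → [0.25, 0.5]
midpoint 0.375: f = -0.748047 < 0 → [0.375, 0.5]

-0.7480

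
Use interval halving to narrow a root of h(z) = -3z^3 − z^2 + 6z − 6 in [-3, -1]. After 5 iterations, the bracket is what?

[-1.9375, -1.875]

z = -2 gives h = 2, positive; keep [-2, -1]
z = -1.5 gives h = -7.125, negative; keep [-2, -1.5]
z = -1.75 gives h = -3.484375, negative; keep [-2, -1.75]
z = -1.875 gives h = -0.9902, negative; keep [-2, -1.875]
z = -1.9375 gives h = 0.4407, positive; keep [-1.9375, -1.875]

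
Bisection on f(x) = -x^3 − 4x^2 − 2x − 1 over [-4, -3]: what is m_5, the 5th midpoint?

f(-3.5) = -0.125 < 0, so the root lies in [-4, -3.5]
f(-3.75) = 2.984375 > 0, so the root lies in [-3.75, -3.5]
f(-3.625) = 1.322266 > 0, so the root lies in [-3.625, -3.5]
f(-3.5625) = 0.5725 > 0, so the root lies in [-3.5625, -3.5]
f(-3.53125) = 0.2173 > 0, so the root lies in [-3.53125, -3.5]

-3.53125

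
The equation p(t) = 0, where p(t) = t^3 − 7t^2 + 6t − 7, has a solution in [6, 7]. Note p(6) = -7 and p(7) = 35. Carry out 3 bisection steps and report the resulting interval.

[6.125, 6.25]

p(6.5) = 10.875 > 0, so the root lies in [6, 6.5]
p(6.25) = 1.203125 > 0, so the root lies in [6, 6.25]
p(6.125) = -3.076172 < 0, so the root lies in [6.125, 6.25]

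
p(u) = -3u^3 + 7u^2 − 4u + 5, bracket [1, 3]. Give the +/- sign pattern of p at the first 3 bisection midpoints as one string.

u = 2 gives p = 1, positive; keep [2, 3]
u = 2.5 gives p = -8.125, negative; keep [2, 2.5]
u = 2.25 gives p = -2.734375, negative; keep [2, 2.25]

+--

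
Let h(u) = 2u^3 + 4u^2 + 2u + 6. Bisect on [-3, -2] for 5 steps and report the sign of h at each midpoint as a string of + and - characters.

--+-+

u = -2.5 gives h = -5.25, negative; keep [-2.5, -2]
u = -2.25 gives h = -1.03125, negative; keep [-2.25, -2]
u = -2.125 gives h = 0.621094, positive; keep [-2.25, -2.125]
u = -2.1875 gives h = -0.1694, negative; keep [-2.1875, -2.125]
u = -2.15625 gives h = 0.2346, positive; keep [-2.1875, -2.15625]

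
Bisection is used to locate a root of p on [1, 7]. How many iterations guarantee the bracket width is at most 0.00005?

Width after n steps is 6/2^n. Need 2^n ≥ 6/0.00005 = 120000.
2^16 = 65536 < 120000 ≤ 2^17 = 131072, so n = 17.

17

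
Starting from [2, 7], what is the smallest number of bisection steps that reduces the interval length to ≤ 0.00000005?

27

Width after n steps is 5/2^n. Need 2^n ≥ 5/0.00000005 = 100000000.
2^26 = 67108864 < 100000000 ≤ 2^27 = 134217728, so n = 27.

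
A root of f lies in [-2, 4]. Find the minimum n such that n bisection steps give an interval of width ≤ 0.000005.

Width after n steps is 6/2^n. Need 2^n ≥ 6/0.000005 = 1200000.
2^20 = 1048576 < 1200000 ≤ 2^21 = 2097152, so n = 21.

21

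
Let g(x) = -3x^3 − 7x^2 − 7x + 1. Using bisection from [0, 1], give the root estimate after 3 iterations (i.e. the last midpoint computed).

0.125

m = 0.5, g(m) = -4.625 (−); new bracket [0, 0.5]
m = 0.25, g(m) = -1.234375 (−); new bracket [0, 0.25]
m = 0.125, g(m) = 0.009766 (+); new bracket [0.125, 0.25]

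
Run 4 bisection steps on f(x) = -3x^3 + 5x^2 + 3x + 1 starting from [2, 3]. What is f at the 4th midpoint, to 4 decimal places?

0.0857

m = 2.5, f(m) = -7.125 (−); new bracket [2, 2.5]
m = 2.25, f(m) = -1.109375 (−); new bracket [2, 2.25]
m = 2.125, f(m) = 1.166016 (+); new bracket [2.125, 2.25]
m = 2.1875, f(m) = 0.0857 (+); new bracket [2.1875, 2.25]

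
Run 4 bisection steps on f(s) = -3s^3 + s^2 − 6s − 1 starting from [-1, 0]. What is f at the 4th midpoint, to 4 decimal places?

m = -0.5, f(m) = 2.625 (+); new bracket [-0.5, 0]
m = -0.25, f(m) = 0.609375 (+); new bracket [-0.25, 0]
m = -0.125, f(m) = -0.228516 (−); new bracket [-0.25, -0.125]
m = -0.1875, f(m) = 0.1799 (+); new bracket [-0.1875, -0.125]

0.1799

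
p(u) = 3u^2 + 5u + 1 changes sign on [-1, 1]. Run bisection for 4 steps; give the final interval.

[-0.25, -0.125]

m = 0, p(m) = 1 (+); new bracket [-1, 0]
m = -0.5, p(m) = -0.75 (−); new bracket [-0.5, 0]
m = -0.25, p(m) = -0.0625 (−); new bracket [-0.25, 0]
m = -0.125, p(m) = 0.4219 (+); new bracket [-0.25, -0.125]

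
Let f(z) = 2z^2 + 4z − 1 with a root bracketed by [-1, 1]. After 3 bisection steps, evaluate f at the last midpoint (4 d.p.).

m = 0, f(m) = -1 (−); new bracket [0, 1]
m = 0.5, f(m) = 1.5 (+); new bracket [0, 0.5]
m = 0.25, f(m) = 0.125 (+); new bracket [0, 0.25]

0.1250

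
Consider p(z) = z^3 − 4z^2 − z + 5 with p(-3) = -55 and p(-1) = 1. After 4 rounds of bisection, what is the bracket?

m = -2, p(m) = -17 (−); new bracket [-2, -1]
m = -1.5, p(m) = -5.875 (−); new bracket [-1.5, -1]
m = -1.25, p(m) = -1.953125 (−); new bracket [-1.25, -1]
m = -1.125, p(m) = -0.3613 (−); new bracket [-1.125, -1]

[-1.125, -1]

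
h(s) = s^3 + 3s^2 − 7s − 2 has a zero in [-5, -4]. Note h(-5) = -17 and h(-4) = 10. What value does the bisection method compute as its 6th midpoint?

-4.453125

m = -4.5, h(m) = -0.875 (−); new bracket [-4.5, -4]
m = -4.25, h(m) = 5.171875 (+); new bracket [-4.5, -4.25]
m = -4.375, h(m) = 2.306641 (+); new bracket [-4.5, -4.375]
m = -4.4375, h(m) = 0.7561 (+); new bracket [-4.5, -4.4375]
m = -4.46875, h(m) = -0.0493 (−); new bracket [-4.46875, -4.4375]
m = -4.453125, h(m) = 0.3559 (+); new bracket [-4.46875, -4.453125]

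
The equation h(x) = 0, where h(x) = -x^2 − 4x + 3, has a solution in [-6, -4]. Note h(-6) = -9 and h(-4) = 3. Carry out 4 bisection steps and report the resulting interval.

h(-5) = -2 < 0, so the root lies in [-5, -4]
h(-4.5) = 0.75 > 0, so the root lies in [-5, -4.5]
h(-4.75) = -0.5625 < 0, so the root lies in [-4.75, -4.5]
h(-4.625) = 0.1094 > 0, so the root lies in [-4.75, -4.625]

[-4.75, -4.625]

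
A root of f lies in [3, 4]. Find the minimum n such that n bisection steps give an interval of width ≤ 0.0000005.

Width after n steps is 1/2^n. Need 2^n ≥ 1/0.0000005 = 2000000.
2^20 = 1048576 < 2000000 ≤ 2^21 = 2097152, so n = 21.

21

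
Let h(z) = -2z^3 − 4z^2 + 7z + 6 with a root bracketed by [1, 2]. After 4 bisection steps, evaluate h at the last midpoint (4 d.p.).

-0.4575

m = 1.5, h(m) = 0.75 (+); new bracket [1.5, 2]
m = 1.75, h(m) = -4.71875 (−); new bracket [1.5, 1.75]
m = 1.625, h(m) = -1.769531 (−); new bracket [1.5, 1.625]
m = 1.5625, h(m) = -0.4575 (−); new bracket [1.5, 1.5625]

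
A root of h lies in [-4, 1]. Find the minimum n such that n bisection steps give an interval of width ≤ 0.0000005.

Width after n steps is 5/2^n. Need 2^n ≥ 5/0.0000005 = 10000000.
2^23 = 8388608 < 10000000 ≤ 2^24 = 16777216, so n = 24.

24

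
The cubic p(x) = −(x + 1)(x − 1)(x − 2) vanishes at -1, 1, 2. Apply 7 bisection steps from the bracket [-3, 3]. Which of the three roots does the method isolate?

-1

midpoint 0: p = -2 < 0 → [-3, 0]
midpoint -1.5: p = 4.375 > 0 → [-1.5, 0]
midpoint -0.75: p = -1.203125 < 0 → [-1.5, -0.75]
midpoint -1.125: p = 0.8301 > 0 → [-1.125, -0.75]
midpoint -0.9375: p = -0.3557 < 0 → [-1.125, -0.9375]
midpoint -1.03125: p = 0.1924 > 0 → [-1.03125, -0.9375]
midpoint -0.984375: p = -0.0925 < 0 → [-1.03125, -0.984375]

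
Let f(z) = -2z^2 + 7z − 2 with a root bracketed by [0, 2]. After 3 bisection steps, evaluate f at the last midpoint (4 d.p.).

-0.3750

midpoint 1: f = 3 > 0 → [0, 1]
midpoint 0.5: f = 1 > 0 → [0, 0.5]
midpoint 0.25: f = -0.375 < 0 → [0.25, 0.5]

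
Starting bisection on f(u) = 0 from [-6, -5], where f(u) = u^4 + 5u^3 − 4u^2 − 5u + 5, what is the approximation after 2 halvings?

-5.75

u = -5.5 gives f = -5.3125, negative; keep [-6, -5.5]
u = -5.75 gives f = 44.082031, positive; keep [-5.75, -5.5]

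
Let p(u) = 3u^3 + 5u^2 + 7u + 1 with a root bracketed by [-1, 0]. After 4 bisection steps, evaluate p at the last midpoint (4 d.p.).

p(-0.5) = -1.625 < 0, so the root lies in [-0.5, 0]
p(-0.25) = -0.484375 < 0, so the root lies in [-0.25, 0]
p(-0.125) = 0.197266 > 0, so the root lies in [-0.25, -0.125]
p(-0.1875) = -0.1565 < 0, so the root lies in [-0.1875, -0.125]

-0.1565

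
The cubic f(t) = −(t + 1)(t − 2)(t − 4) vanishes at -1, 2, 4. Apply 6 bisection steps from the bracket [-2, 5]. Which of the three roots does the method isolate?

-1

m = 1.5, f(m) = -3.125 (−); new bracket [-2, 1.5]
m = -0.25, f(m) = -7.171875 (−); new bracket [-2, -0.25]
m = -1.125, f(m) = 2.001953 (+); new bracket [-1.125, -0.25]
m = -0.6875, f(m) = -3.9368 (−); new bracket [-1.125, -0.6875]
m = -0.90625, f(m) = -1.3368 (−); new bracket [-1.125, -0.90625]
m = -1.015625, f(m) = 0.2363 (+); new bracket [-1.015625, -0.90625]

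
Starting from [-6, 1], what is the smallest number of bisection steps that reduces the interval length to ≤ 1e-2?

Width after n steps is 7/2^n. Need 2^n ≥ 7/1e-2 = 700.
2^9 = 512 < 700 ≤ 2^10 = 1024, so n = 10.

10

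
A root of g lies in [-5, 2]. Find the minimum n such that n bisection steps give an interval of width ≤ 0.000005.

Width after n steps is 7/2^n. Need 2^n ≥ 7/0.000005 = 1400000.
2^20 = 1048576 < 1400000 ≤ 2^21 = 2097152, so n = 21.

21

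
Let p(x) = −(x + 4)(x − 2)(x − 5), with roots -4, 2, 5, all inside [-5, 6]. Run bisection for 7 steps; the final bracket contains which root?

midpoint 0.5: p = -30.375 < 0 → [-5, 0.5]
midpoint -2.25: p = -53.921875 < 0 → [-5, -2.25]
midpoint -3.625: p = -18.193359 < 0 → [-5, -3.625]
midpoint -4.3125: p = 18.3704 > 0 → [-4.3125, -3.625]
midpoint -3.96875: p = -1.6729 < 0 → [-4.3125, -3.96875]
midpoint -4.140625: p = 7.8932 > 0 → [-4.140625, -3.96875]
midpoint -4.0546875: p = 2.9981 > 0 → [-4.0546875, -3.96875]

-4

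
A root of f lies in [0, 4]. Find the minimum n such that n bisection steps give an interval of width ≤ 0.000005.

20

Width after n steps is 4/2^n. Need 2^n ≥ 4/0.000005 = 800000.
2^19 = 524288 < 800000 ≤ 2^20 = 1048576, so n = 20.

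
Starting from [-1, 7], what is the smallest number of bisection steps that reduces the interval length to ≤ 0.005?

11

Width after n steps is 8/2^n. Need 2^n ≥ 8/0.005 = 1600.
2^10 = 1024 < 1600 ≤ 2^11 = 2048, so n = 11.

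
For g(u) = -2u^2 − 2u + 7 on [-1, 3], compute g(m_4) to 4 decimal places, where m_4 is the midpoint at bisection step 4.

m = 1, g(m) = 3 (+); new bracket [1, 3]
m = 2, g(m) = -5 (−); new bracket [1, 2]
m = 1.5, g(m) = -0.5 (−); new bracket [1, 1.5]
m = 1.25, g(m) = 1.375 (+); new bracket [1.25, 1.5]

1.3750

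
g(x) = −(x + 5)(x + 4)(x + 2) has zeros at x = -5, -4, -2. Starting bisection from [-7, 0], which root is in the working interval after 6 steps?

-2

g(-3.5) = 1.125 > 0, so the root lies in [-3.5, 0]
g(-1.75) = -1.828125 < 0, so the root lies in [-3.5, -1.75]
g(-2.625) = 2.041016 > 0, so the root lies in [-2.625, -1.75]
g(-2.1875) = 0.9558 > 0, so the root lies in [-2.1875, -1.75]
g(-1.96875) = -0.1924 < 0, so the root lies in [-2.1875, -1.96875]
g(-2.078125) = 0.4387 > 0, so the root lies in [-2.078125, -1.96875]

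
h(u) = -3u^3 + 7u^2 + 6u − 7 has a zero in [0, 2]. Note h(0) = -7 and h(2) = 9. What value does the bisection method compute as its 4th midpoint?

0.625

midpoint 1: h = 3 > 0 → [0, 1]
midpoint 0.5: h = -2.625 < 0 → [0.5, 1]
midpoint 0.75: h = 0.171875 > 0 → [0.5, 0.75]
midpoint 0.625: h = -1.248 < 0 → [0.625, 0.75]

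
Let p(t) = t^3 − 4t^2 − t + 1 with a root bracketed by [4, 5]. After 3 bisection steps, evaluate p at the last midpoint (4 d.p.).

-0.9980

midpoint 4.5: p = 6.625 > 0 → [4, 4.5]
midpoint 4.25: p = 1.265625 > 0 → [4, 4.25]
midpoint 4.125: p = -0.998047 < 0 → [4.125, 4.25]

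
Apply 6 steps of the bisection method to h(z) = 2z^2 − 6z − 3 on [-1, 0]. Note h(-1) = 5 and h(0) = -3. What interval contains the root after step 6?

[-0.4375, -0.421875]

m = -0.5, h(m) = 0.5 (+); new bracket [-0.5, 0]
m = -0.25, h(m) = -1.375 (−); new bracket [-0.5, -0.25]
m = -0.375, h(m) = -0.46875 (−); new bracket [-0.5, -0.375]
m = -0.4375, h(m) = 0.0078 (+); new bracket [-0.4375, -0.375]
m = -0.40625, h(m) = -0.2324 (−); new bracket [-0.4375, -0.40625]
m = -0.421875, h(m) = -0.1128 (−); new bracket [-0.4375, -0.421875]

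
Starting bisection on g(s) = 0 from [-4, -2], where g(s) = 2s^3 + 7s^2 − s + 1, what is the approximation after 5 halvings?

-3.6875

midpoint -3: g = 13 > 0 → [-4, -3]
midpoint -3.5: g = 4.5 > 0 → [-4, -3.5]
midpoint -3.75: g = -2.28125 < 0 → [-3.75, -3.5]
midpoint -3.625: g = 1.3398 > 0 → [-3.75, -3.625]
midpoint -3.6875: g = -0.4116 < 0 → [-3.6875, -3.625]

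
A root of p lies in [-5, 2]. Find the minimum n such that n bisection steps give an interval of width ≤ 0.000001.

23

Width after n steps is 7/2^n. Need 2^n ≥ 7/0.000001 = 7000000.
2^22 = 4194304 < 7000000 ≤ 2^23 = 8388608, so n = 23.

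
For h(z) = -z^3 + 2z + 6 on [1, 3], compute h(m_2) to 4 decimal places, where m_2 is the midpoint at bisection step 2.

z = 2 gives h = 2, positive; keep [2, 3]
z = 2.5 gives h = -4.625, negative; keep [2, 2.5]

-4.6250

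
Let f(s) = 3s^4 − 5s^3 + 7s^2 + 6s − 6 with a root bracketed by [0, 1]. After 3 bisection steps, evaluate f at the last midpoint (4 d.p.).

f(0.5) = -1.6875 < 0, so the root lies in [0.5, 1]
f(0.75) = 1.277344 > 0, so the root lies in [0.5, 0.75]
f(0.625) = -0.278564 < 0, so the root lies in [0.625, 0.75]

-0.2786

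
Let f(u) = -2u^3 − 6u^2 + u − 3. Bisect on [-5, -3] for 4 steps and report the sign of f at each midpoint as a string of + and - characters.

m = -4, f(m) = 25 (+); new bracket [-4, -3]
m = -3.5, f(m) = 5.75 (+); new bracket [-3.5, -3]
m = -3.25, f(m) = -0.96875 (−); new bracket [-3.5, -3.25]
m = -3.375, f(m) = 2.168 (+); new bracket [-3.375, -3.25]

++-+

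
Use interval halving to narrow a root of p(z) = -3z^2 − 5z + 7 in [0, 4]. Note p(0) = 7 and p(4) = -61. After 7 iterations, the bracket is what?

midpoint 2: p = -15 < 0 → [0, 2]
midpoint 1: p = -1 < 0 → [0, 1]
midpoint 0.5: p = 3.75 > 0 → [0.5, 1]
midpoint 0.75: p = 1.5625 > 0 → [0.75, 1]
midpoint 0.875: p = 0.3281 > 0 → [0.875, 1]
midpoint 0.9375: p = -0.3242 < 0 → [0.875, 0.9375]
midpoint 0.90625: p = 0.0049 > 0 → [0.90625, 0.9375]

[0.90625, 0.9375]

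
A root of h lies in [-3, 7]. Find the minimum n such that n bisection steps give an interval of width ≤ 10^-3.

14

Width after n steps is 10/2^n. Need 2^n ≥ 10/10^-3 = 10000.
2^13 = 8192 < 10000 ≤ 2^14 = 16384, so n = 14.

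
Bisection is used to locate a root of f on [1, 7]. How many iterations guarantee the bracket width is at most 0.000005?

Width after n steps is 6/2^n. Need 2^n ≥ 6/0.000005 = 1200000.
2^20 = 1048576 < 1200000 ≤ 2^21 = 2097152, so n = 21.

21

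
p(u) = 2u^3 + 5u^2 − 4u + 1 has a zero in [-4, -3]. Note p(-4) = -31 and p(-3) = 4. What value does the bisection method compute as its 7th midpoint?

midpoint -3.5: p = -9.5 < 0 → [-3.5, -3]
midpoint -3.25: p = -1.84375 < 0 → [-3.25, -3]
midpoint -3.125: p = 1.292969 > 0 → [-3.25, -3.125]
midpoint -3.1875: p = -0.2202 < 0 → [-3.1875, -3.125]
midpoint -3.15625: p = 0.55 > 0 → [-3.1875, -3.15625]
midpoint -3.171875: p = 0.1683 > 0 → [-3.1875, -3.171875]
midpoint -3.1796875: p = -0.0251 < 0 → [-3.1796875, -3.171875]

-3.1796875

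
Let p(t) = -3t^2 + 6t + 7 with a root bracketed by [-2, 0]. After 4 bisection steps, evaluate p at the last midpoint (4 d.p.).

-0.5469

t = -1 gives p = -2, negative; keep [-1, 0]
t = -0.5 gives p = 3.25, positive; keep [-1, -0.5]
t = -0.75 gives p = 0.8125, positive; keep [-1, -0.75]
t = -0.875 gives p = -0.5469, negative; keep [-0.875, -0.75]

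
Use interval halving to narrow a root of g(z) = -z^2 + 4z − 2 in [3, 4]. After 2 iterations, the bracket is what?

g(3.5) = -0.25 < 0, so the root lies in [3, 3.5]
g(3.25) = 0.4375 > 0, so the root lies in [3.25, 3.5]

[3.25, 3.5]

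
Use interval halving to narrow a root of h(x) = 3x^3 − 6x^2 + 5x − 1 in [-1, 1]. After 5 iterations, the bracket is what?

h(0) = -1 < 0, so the root lies in [0, 1]
h(0.5) = 0.375 > 0, so the root lies in [0, 0.5]
h(0.25) = -0.078125 < 0, so the root lies in [0.25, 0.5]
h(0.375) = 0.1895 > 0, so the root lies in [0.25, 0.375]
h(0.3125) = 0.0681 > 0, so the root lies in [0.25, 0.3125]

[0.25, 0.3125]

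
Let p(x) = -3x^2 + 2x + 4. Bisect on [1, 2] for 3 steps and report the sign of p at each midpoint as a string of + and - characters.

midpoint 1.5: p = 0.25 > 0 → [1.5, 2]
midpoint 1.75: p = -1.6875 < 0 → [1.5, 1.75]
midpoint 1.625: p = -0.671875 < 0 → [1.5, 1.625]

+--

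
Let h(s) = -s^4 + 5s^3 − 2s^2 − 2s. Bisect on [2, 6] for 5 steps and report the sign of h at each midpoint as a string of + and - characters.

midpoint 4: h = 24 > 0 → [4, 6]
midpoint 5: h = -60 < 0 → [4, 5]
midpoint 4.5: h = -3.9375 < 0 → [4, 4.5]
midpoint 4.25: h = 12.9492 > 0 → [4.25, 4.5]
midpoint 4.375: h = 5.3064 > 0 → [4.375, 4.5]

+--++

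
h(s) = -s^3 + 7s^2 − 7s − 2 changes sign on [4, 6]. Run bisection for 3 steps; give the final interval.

m = 5, h(m) = 13 (+); new bracket [5, 6]
m = 5.5, h(m) = 4.875 (+); new bracket [5.5, 6]
m = 5.75, h(m) = -0.921875 (−); new bracket [5.5, 5.75]

[5.5, 5.75]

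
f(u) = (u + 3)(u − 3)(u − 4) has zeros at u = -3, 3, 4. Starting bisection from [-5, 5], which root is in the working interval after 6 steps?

-3

midpoint 0: f = 36 > 0 → [-5, 0]
midpoint -2.5: f = 17.875 > 0 → [-5, -2.5]
midpoint -3.75: f = -39.234375 < 0 → [-3.75, -2.5]
midpoint -3.125: f = -5.4551 < 0 → [-3.125, -2.5]
midpoint -2.8125: f = 7.4246 > 0 → [-3.125, -2.8125]
midpoint -2.96875: f = 1.2998 > 0 → [-3.125, -2.96875]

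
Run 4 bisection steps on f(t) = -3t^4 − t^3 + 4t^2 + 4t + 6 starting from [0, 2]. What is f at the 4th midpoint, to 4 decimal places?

-2.1472

f(1) = 10 > 0, so the root lies in [1, 2]
f(1.5) = 2.4375 > 0, so the root lies in [1.5, 2]
f(1.75) = -8.246094 < 0, so the root lies in [1.5, 1.75]
f(1.625) = -2.1472 < 0, so the root lies in [1.5, 1.625]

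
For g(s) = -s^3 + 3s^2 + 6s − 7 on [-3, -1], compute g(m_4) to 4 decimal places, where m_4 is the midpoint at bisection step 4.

-1.1113

m = -2, g(m) = 1 (+); new bracket [-2, -1]
m = -1.5, g(m) = -5.875 (−); new bracket [-2, -1.5]
m = -1.75, g(m) = -2.953125 (−); new bracket [-2, -1.75]
m = -1.875, g(m) = -1.1113 (−); new bracket [-2, -1.875]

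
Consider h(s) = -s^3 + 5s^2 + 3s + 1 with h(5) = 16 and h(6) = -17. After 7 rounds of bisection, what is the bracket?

m = 5.5, h(m) = 2.375 (+); new bracket [5.5, 6]
m = 5.75, h(m) = -6.546875 (−); new bracket [5.5, 5.75]
m = 5.625, h(m) = -1.900391 (−); new bracket [5.5, 5.625]
m = 5.5625, h(m) = 0.283 (+); new bracket [5.5625, 5.625]
m = 5.59375, h(m) = -0.7972 (−); new bracket [5.5625, 5.59375]
m = 5.578125, h(m) = -0.2543 (−); new bracket [5.5625, 5.578125]
m = 5.5703125, h(m) = 0.0151 (+); new bracket [5.5703125, 5.578125]

[5.5703125, 5.578125]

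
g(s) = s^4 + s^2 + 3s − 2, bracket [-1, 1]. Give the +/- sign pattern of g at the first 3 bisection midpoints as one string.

--+

s = 0 gives g = -2, negative; keep [0, 1]
s = 0.5 gives g = -0.1875, negative; keep [0.5, 1]
s = 0.75 gives g = 1.128906, positive; keep [0.5, 0.75]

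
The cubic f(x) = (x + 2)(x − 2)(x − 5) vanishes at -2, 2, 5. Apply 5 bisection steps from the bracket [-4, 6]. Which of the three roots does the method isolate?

-2

midpoint 1: f = 12 > 0 → [-4, 1]
midpoint -1.5: f = 11.375 > 0 → [-4, -1.5]
midpoint -2.75: f = -27.609375 < 0 → [-2.75, -1.5]
midpoint -2.125: f = -3.6738 < 0 → [-2.125, -1.5]
midpoint -1.8125: f = 4.8699 > 0 → [-2.125, -1.8125]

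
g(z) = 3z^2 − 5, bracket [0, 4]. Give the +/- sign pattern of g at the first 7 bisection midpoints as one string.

z = 2 gives g = 7, positive; keep [0, 2]
z = 1 gives g = -2, negative; keep [1, 2]
z = 1.5 gives g = 1.75, positive; keep [1, 1.5]
z = 1.25 gives g = -0.3125, negative; keep [1.25, 1.5]
z = 1.375 gives g = 0.6719, positive; keep [1.25, 1.375]
z = 1.3125 gives g = 0.168, positive; keep [1.25, 1.3125]
z = 1.28125 gives g = -0.0752, negative; keep [1.28125, 1.3125]

+-+-++-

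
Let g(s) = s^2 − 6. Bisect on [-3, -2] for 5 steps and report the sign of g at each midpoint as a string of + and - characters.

s = -2.5 gives g = 0.25, positive; keep [-2.5, -2]
s = -2.25 gives g = -0.9375, negative; keep [-2.5, -2.25]
s = -2.375 gives g = -0.359375, negative; keep [-2.5, -2.375]
s = -2.4375 gives g = -0.0586, negative; keep [-2.5, -2.4375]
s = -2.46875 gives g = 0.0947, positive; keep [-2.46875, -2.4375]

+---+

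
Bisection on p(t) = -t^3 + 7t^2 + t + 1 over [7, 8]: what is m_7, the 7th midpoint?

7.1640625

midpoint 7.5: p = -19.625 < 0 → [7, 7.5]
midpoint 7.25: p = -4.890625 < 0 → [7, 7.25]
midpoint 7.125: p = 1.779297 > 0 → [7.125, 7.25]
midpoint 7.1875: p = -1.4988 < 0 → [7.125, 7.1875]
midpoint 7.15625: p = 0.1544 > 0 → [7.15625, 7.1875]
midpoint 7.171875: p = -0.6687 < 0 → [7.15625, 7.171875]
midpoint 7.1640625: p = -0.2562 < 0 → [7.15625, 7.1640625]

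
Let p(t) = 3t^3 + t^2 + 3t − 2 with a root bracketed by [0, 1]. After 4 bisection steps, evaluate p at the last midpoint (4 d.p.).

m = 0.5, p(m) = 0.125 (+); new bracket [0, 0.5]
m = 0.25, p(m) = -1.140625 (−); new bracket [0.25, 0.5]
m = 0.375, p(m) = -0.576172 (−); new bracket [0.375, 0.5]
m = 0.4375, p(m) = -0.2449 (−); new bracket [0.4375, 0.5]

-0.2449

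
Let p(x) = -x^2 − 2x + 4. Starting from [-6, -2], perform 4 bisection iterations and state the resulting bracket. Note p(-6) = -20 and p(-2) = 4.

[-3.25, -3]

m = -4, p(m) = -4 (−); new bracket [-4, -2]
m = -3, p(m) = 1 (+); new bracket [-4, -3]
m = -3.5, p(m) = -1.25 (−); new bracket [-3.5, -3]
m = -3.25, p(m) = -0.0625 (−); new bracket [-3.25, -3]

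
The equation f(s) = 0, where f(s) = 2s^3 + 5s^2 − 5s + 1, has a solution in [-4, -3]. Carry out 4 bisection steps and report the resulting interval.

m = -3.5, f(m) = -6 (−); new bracket [-3.5, -3]
m = -3.25, f(m) = 1.40625 (+); new bracket [-3.5, -3.25]
m = -3.375, f(m) = -2.058594 (−); new bracket [-3.375, -3.25]
m = -3.3125, f(m) = -0.2681 (−); new bracket [-3.3125, -3.25]

[-3.3125, -3.25]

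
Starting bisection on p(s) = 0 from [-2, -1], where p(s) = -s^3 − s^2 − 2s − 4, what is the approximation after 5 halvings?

midpoint -1.5: p = 0.125 > 0 → [-1.5, -1]
midpoint -1.25: p = -1.109375 < 0 → [-1.5, -1.25]
midpoint -1.375: p = -0.541016 < 0 → [-1.5, -1.375]
midpoint -1.4375: p = -0.2209 < 0 → [-1.5, -1.4375]
midpoint -1.46875: p = -0.0513 < 0 → [-1.5, -1.46875]

-1.46875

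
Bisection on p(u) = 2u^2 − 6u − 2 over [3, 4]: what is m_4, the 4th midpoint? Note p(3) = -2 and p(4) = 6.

u = 3.5 gives p = 1.5, positive; keep [3, 3.5]
u = 3.25 gives p = -0.375, negative; keep [3.25, 3.5]
u = 3.375 gives p = 0.53125, positive; keep [3.25, 3.375]
u = 3.3125 gives p = 0.0703, positive; keep [3.25, 3.3125]

3.3125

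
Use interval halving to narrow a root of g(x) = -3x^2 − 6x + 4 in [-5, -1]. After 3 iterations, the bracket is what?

g(-3) = -5 < 0, so the root lies in [-3, -1]
g(-2) = 4 > 0, so the root lies in [-3, -2]
g(-2.5) = 0.25 > 0, so the root lies in [-3, -2.5]

[-3, -2.5]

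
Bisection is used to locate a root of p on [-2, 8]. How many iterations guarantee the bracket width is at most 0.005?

Width after n steps is 10/2^n. Need 2^n ≥ 10/0.005 = 2000.
2^10 = 1024 < 2000 ≤ 2^11 = 2048, so n = 11.

11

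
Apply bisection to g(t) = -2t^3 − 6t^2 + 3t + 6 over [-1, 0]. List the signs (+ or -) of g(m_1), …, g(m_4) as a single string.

+++-

midpoint -0.5: g = 3.25 > 0 → [-1, -0.5]
midpoint -0.75: g = 1.21875 > 0 → [-1, -0.75]
midpoint -0.875: g = 0.121094 > 0 → [-1, -0.875]
midpoint -0.9375: g = -0.438 < 0 → [-0.9375, -0.875]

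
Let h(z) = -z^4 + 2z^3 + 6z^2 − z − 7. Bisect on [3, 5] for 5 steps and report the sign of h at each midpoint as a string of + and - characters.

m = 4, h(m) = -43 (−); new bracket [3, 4]
m = 3.5, h(m) = -1.3125 (−); new bracket [3, 3.5]
m = 3.25, h(m) = 10.214844 (+); new bracket [3.25, 3.5]
m = 3.375, h(m) = 5.1091 (+); new bracket [3.375, 3.5]
m = 3.4375, h(m) = 2.0713 (+); new bracket [3.4375, 3.5]

--+++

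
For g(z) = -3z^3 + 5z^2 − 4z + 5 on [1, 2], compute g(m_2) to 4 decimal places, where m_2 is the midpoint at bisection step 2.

-2.7656

g(1.5) = 0.125 > 0, so the root lies in [1.5, 2]
g(1.75) = -2.765625 < 0, so the root lies in [1.5, 1.75]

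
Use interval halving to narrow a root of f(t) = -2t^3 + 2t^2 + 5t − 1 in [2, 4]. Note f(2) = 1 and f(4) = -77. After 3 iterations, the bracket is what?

[2, 2.25]

f(3) = -22 < 0, so the root lies in [2, 3]
f(2.5) = -7.25 < 0, so the root lies in [2, 2.5]
f(2.25) = -2.40625 < 0, so the root lies in [2, 2.25]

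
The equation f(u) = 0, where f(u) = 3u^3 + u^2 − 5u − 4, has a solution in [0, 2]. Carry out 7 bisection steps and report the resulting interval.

[1.4375, 1.453125]

u = 1 gives f = -5, negative; keep [1, 2]
u = 1.5 gives f = 0.875, positive; keep [1, 1.5]
u = 1.25 gives f = -2.828125, negative; keep [1.25, 1.5]
u = 1.375 gives f = -1.1855, negative; keep [1.375, 1.5]
u = 1.4375 gives f = -0.2097, negative; keep [1.4375, 1.5]
u = 1.46875 gives f = 0.3188, positive; keep [1.4375, 1.46875]
u = 1.453125 gives f = 0.0511, positive; keep [1.4375, 1.453125]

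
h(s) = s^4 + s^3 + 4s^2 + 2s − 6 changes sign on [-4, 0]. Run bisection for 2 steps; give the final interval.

[-2, -1]

midpoint -2: h = 14 > 0 → [-2, 0]
midpoint -1: h = -4 < 0 → [-2, -1]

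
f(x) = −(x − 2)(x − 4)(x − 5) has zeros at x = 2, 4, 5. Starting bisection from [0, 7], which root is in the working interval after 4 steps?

f(3.5) = -1.125 < 0, so the root lies in [0, 3.5]
f(1.75) = 1.828125 > 0, so the root lies in [1.75, 3.5]
f(2.625) = -2.041016 < 0, so the root lies in [1.75, 2.625]
f(2.1875) = -0.9558 < 0, so the root lies in [1.75, 2.1875]

2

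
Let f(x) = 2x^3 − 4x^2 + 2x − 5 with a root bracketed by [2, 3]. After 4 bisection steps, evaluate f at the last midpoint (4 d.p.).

-0.3433

f(2.5) = 6.25 > 0, so the root lies in [2, 2.5]
f(2.25) = 2.03125 > 0, so the root lies in [2, 2.25]
f(2.125) = 0.378906 > 0, so the root lies in [2, 2.125]
f(2.0625) = -0.3433 < 0, so the root lies in [2.0625, 2.125]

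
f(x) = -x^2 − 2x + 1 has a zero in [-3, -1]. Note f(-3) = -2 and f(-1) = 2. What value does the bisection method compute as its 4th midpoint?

m = -2, f(m) = 1 (+); new bracket [-3, -2]
m = -2.5, f(m) = -0.25 (−); new bracket [-2.5, -2]
m = -2.25, f(m) = 0.4375 (+); new bracket [-2.5, -2.25]
m = -2.375, f(m) = 0.1094 (+); new bracket [-2.5, -2.375]

-2.375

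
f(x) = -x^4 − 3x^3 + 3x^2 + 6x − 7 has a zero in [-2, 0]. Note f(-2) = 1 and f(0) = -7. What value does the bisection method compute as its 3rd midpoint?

-1.75

f(-1) = -8 < 0, so the root lies in [-2, -1]
f(-1.5) = -4.1875 < 0, so the root lies in [-2, -1.5]
f(-1.75) = -1.613281 < 0, so the root lies in [-2, -1.75]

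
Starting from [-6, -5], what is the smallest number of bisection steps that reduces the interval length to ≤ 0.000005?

Width after n steps is 1/2^n. Need 2^n ≥ 1/0.000005 = 200000.
2^17 = 131072 < 200000 ≤ 2^18 = 262144, so n = 18.

18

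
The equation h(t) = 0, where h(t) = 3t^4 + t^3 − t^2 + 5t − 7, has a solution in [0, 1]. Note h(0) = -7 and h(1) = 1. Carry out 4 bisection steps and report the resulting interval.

[0.9375, 1]

h(0.5) = -4.4375 < 0, so the root lies in [0.5, 1]
h(0.75) = -2.441406 < 0, so the root lies in [0.75, 1]
h(0.875) = -0.962158 < 0, so the root lies in [0.875, 1]
h(0.9375) = -0.05 < 0, so the root lies in [0.9375, 1]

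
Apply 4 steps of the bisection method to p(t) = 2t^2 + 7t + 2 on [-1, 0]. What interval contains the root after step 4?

m = -0.5, p(m) = -1 (−); new bracket [-0.5, 0]
m = -0.25, p(m) = 0.375 (+); new bracket [-0.5, -0.25]
m = -0.375, p(m) = -0.34375 (−); new bracket [-0.375, -0.25]
m = -0.3125, p(m) = 0.0078 (+); new bracket [-0.375, -0.3125]

[-0.375, -0.3125]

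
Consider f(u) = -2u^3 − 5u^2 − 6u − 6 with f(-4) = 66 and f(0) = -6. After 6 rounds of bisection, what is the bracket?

midpoint -2: f = 2 > 0 → [-2, 0]
midpoint -1: f = -3 < 0 → [-2, -1]
midpoint -1.5: f = -1.5 < 0 → [-2, -1.5]
midpoint -1.75: f = -0.0938 < 0 → [-2, -1.75]
midpoint -1.875: f = 0.8555 > 0 → [-1.875, -1.75]
midpoint -1.8125: f = 0.3579 > 0 → [-1.8125, -1.75]

[-1.8125, -1.75]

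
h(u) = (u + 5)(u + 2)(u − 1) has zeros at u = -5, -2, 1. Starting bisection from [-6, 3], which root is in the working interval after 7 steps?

midpoint -1.5: h = -4.375 < 0 → [-1.5, 3]
midpoint 0.75: h = -3.953125 < 0 → [0.75, 3]
midpoint 1.875: h = 23.310547 > 0 → [0.75, 1.875]
midpoint 1.3125: h = 6.5344 > 0 → [0.75, 1.3125]
midpoint 1.03125: h = 0.5713 > 0 → [0.75, 1.03125]
midpoint 0.890625: h = -1.8624 < 0 → [0.890625, 1.03125]
midpoint 0.9609375: h = -0.6895 < 0 → [0.9609375, 1.03125]

1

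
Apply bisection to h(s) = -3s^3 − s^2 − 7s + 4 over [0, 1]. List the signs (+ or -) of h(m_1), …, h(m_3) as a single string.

-++

s = 0.5 gives h = -0.125, negative; keep [0, 0.5]
s = 0.25 gives h = 2.140625, positive; keep [0.25, 0.5]
s = 0.375 gives h = 1.076172, positive; keep [0.375, 0.5]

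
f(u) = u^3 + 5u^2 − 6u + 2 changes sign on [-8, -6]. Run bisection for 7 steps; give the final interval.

[-6.0625, -6.046875]

midpoint -7: f = -54 < 0 → [-7, -6]
midpoint -6.5: f = -22.375 < 0 → [-6.5, -6]
midpoint -6.25: f = -9.328125 < 0 → [-6.25, -6]
midpoint -6.125: f = -3.4551 < 0 → [-6.125, -6]
midpoint -6.0625: f = -0.676 < 0 → [-6.0625, -6]
midpoint -6.03125: f = 0.6748 > 0 → [-6.0625, -6.03125]
midpoint -6.046875: f = 0.0026 > 0 → [-6.0625, -6.046875]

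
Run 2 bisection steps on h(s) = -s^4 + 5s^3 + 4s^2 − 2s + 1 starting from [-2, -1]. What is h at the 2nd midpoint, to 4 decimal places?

-2.4570

m = -1.5, h(m) = -8.9375 (−); new bracket [-1.5, -1]
m = -1.25, h(m) = -2.457031 (−); new bracket [-1.25, -1]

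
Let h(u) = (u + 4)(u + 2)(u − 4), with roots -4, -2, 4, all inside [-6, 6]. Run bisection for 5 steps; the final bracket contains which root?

4

u = 0 gives h = -32, negative; keep [0, 6]
u = 3 gives h = -35, negative; keep [3, 6]
u = 4.5 gives h = 27.625, positive; keep [3, 4.5]
u = 3.75 gives h = -11.1406, negative; keep [3.75, 4.5]
u = 4.125 gives h = 6.2207, positive; keep [3.75, 4.125]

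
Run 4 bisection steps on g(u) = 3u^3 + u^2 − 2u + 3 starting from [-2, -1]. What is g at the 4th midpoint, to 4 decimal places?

0.5647

m = -1.5, g(m) = -1.875 (−); new bracket [-1.5, -1]
m = -1.25, g(m) = 1.203125 (+); new bracket [-1.5, -1.25]
m = -1.375, g(m) = -0.158203 (−); new bracket [-1.375, -1.25]
m = -1.3125, g(m) = 0.5647 (+); new bracket [-1.375, -1.3125]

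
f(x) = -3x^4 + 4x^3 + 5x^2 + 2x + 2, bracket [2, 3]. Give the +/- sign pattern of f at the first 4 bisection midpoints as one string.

-+--

x = 2.5 gives f = -16.4375, negative; keep [2, 2.5]
x = 2.25 gives f = 0.488281, positive; keep [2.25, 2.5]
x = 2.375 gives f = -6.910889, negative; keep [2.25, 2.375]
x = 2.3125 gives f = -2.9632, negative; keep [2.25, 2.3125]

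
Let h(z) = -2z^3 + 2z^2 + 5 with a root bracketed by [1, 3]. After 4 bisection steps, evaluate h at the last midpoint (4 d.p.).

z = 2 gives h = -3, negative; keep [1, 2]
z = 1.5 gives h = 2.75, positive; keep [1.5, 2]
z = 1.75 gives h = 0.40625, positive; keep [1.75, 2]
z = 1.875 gives h = -1.1523, negative; keep [1.75, 1.875]

-1.1523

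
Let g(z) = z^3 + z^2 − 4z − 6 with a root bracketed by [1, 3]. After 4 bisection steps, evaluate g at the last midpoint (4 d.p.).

m = 2, g(m) = -2 (−); new bracket [2, 3]
m = 2.5, g(m) = 5.875 (+); new bracket [2, 2.5]
m = 2.25, g(m) = 1.453125 (+); new bracket [2, 2.25]
m = 2.125, g(m) = -0.3887 (−); new bracket [2.125, 2.25]

-0.3887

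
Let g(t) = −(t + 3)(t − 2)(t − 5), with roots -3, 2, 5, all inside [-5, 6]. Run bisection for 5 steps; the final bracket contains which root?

t = 0.5 gives g = -23.625, negative; keep [-5, 0.5]
t = -2.25 gives g = -23.109375, negative; keep [-5, -2.25]
t = -3.625 gives g = 30.322266, positive; keep [-3.625, -2.25]
t = -2.9375 gives g = -2.4495, negative; keep [-3.625, -2.9375]
t = -3.28125 gives g = 12.3006, positive; keep [-3.28125, -2.9375]

-3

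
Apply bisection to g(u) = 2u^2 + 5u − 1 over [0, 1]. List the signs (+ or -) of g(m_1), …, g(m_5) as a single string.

++-+-

g(0.5) = 2 > 0, so the root lies in [0, 0.5]
g(0.25) = 0.375 > 0, so the root lies in [0, 0.25]
g(0.125) = -0.34375 < 0, so the root lies in [0.125, 0.25]
g(0.1875) = 0.0078 > 0, so the root lies in [0.125, 0.1875]
g(0.15625) = -0.1699 < 0, so the root lies in [0.15625, 0.1875]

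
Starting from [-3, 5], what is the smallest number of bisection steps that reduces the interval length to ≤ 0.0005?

Width after n steps is 8/2^n. Need 2^n ≥ 8/0.0005 = 16000.
2^13 = 8192 < 16000 ≤ 2^14 = 16384, so n = 14.

14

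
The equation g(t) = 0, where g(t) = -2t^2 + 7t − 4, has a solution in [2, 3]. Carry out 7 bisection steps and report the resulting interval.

[2.7734375, 2.78125]

g(2.5) = 1 > 0, so the root lies in [2.5, 3]
g(2.75) = 0.125 > 0, so the root lies in [2.75, 3]
g(2.875) = -0.40625 < 0, so the root lies in [2.75, 2.875]
g(2.8125) = -0.1328 < 0, so the root lies in [2.75, 2.8125]
g(2.78125) = -0.002 < 0, so the root lies in [2.75, 2.78125]
g(2.765625) = 0.062 > 0, so the root lies in [2.765625, 2.78125]
g(2.7734375) = 0.0302 > 0, so the root lies in [2.7734375, 2.78125]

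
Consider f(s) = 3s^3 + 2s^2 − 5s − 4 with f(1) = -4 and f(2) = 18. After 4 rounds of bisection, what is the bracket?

s = 1.5 gives f = 3.125, positive; keep [1, 1.5]
s = 1.25 gives f = -1.265625, negative; keep [1.25, 1.5]
s = 1.375 gives f = 0.705078, positive; keep [1.25, 1.375]
s = 1.3125 gives f = -0.3342, negative; keep [1.3125, 1.375]

[1.3125, 1.375]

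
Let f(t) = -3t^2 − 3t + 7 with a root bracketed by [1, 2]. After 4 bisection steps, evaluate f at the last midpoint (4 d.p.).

m = 1.5, f(m) = -4.25 (−); new bracket [1, 1.5]
m = 1.25, f(m) = -1.4375 (−); new bracket [1, 1.25]
m = 1.125, f(m) = -0.171875 (−); new bracket [1, 1.125]
m = 1.0625, f(m) = 0.4258 (+); new bracket [1.0625, 1.125]

0.4258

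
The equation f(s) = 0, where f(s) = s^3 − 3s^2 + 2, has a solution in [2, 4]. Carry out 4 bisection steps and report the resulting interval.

[2.625, 2.75]

m = 3, f(m) = 2 (+); new bracket [2, 3]
m = 2.5, f(m) = -1.125 (−); new bracket [2.5, 3]
m = 2.75, f(m) = 0.109375 (+); new bracket [2.5, 2.75]
m = 2.625, f(m) = -0.584 (−); new bracket [2.625, 2.75]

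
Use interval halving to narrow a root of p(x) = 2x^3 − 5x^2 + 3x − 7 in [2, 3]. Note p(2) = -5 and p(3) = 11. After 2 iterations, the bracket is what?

m = 2.5, p(m) = 0.5 (+); new bracket [2, 2.5]
m = 2.25, p(m) = -2.78125 (−); new bracket [2.25, 2.5]

[2.25, 2.5]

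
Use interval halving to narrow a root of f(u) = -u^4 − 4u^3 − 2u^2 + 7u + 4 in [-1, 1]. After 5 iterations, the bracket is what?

[-0.625, -0.5625]

midpoint 0: f = 4 > 0 → [-1, 0]
midpoint -0.5: f = 0.4375 > 0 → [-1, -0.5]
midpoint -0.75: f = -1.003906 < 0 → [-0.75, -0.5]
midpoint -0.625: f = -0.3323 < 0 → [-0.625, -0.5]
midpoint -0.5625: f = 0.0415 > 0 → [-0.625, -0.5625]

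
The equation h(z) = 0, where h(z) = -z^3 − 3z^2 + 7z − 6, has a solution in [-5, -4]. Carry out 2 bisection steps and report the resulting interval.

[-4.75, -4.5]

m = -4.5, h(m) = -7.125 (−); new bracket [-5, -4.5]
m = -4.75, h(m) = 0.234375 (+); new bracket [-4.75, -4.5]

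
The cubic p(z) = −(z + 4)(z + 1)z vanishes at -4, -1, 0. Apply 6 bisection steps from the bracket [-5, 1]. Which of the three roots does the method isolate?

z = -2 gives p = -4, negative; keep [-5, -2]
z = -3.5 gives p = -4.375, negative; keep [-5, -3.5]
z = -4.25 gives p = 3.453125, positive; keep [-4.25, -3.5]
z = -3.875 gives p = -1.3926, negative; keep [-4.25, -3.875]
z = -4.0625 gives p = 0.7776, positive; keep [-4.0625, -3.875]
z = -3.96875 gives p = -0.3682, negative; keep [-4.0625, -3.96875]

-4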